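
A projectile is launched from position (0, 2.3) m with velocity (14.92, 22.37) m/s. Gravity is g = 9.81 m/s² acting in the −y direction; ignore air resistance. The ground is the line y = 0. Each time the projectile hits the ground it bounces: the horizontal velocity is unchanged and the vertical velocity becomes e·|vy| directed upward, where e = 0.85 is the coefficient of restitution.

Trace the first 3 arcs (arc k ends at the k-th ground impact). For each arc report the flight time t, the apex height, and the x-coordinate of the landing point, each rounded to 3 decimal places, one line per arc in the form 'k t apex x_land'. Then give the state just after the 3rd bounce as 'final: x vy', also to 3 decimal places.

1 4.661 27.805 69.546
2 4.048 20.089 129.936
3 3.440 14.515 181.267
final: 181.267 14.344

Arc 1: start y=2.300, vy=22.370 → t=4.661, apex=27.805, x_land=69.546, impact vy=-23.357
  bounce: vy ← 0.85·23.357 = 19.853
Arc 2: start y=0.000, vy=19.853 → t=4.048, apex=20.089, x_land=129.936, impact vy=-19.853
  bounce: vy ← 0.85·19.853 = 16.875
Arc 3: start y=0.000, vy=16.875 → t=3.440, apex=14.515, x_land=181.267, impact vy=-16.875
  bounce: vy ← 0.85·16.875 = 14.344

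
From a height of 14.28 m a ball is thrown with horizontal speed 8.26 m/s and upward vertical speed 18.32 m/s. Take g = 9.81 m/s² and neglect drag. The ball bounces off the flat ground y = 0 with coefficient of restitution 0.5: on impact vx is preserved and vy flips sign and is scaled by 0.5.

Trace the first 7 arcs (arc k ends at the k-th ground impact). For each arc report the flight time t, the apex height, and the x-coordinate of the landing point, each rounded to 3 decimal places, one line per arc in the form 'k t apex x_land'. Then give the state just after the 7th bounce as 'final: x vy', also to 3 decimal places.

1 4.397 31.386 36.320
2 2.530 7.847 57.214
3 1.265 1.962 67.661
4 0.632 0.490 72.885
5 0.316 0.123 75.497
6 0.158 0.031 76.803
7 0.079 0.008 77.456
final: 77.456 0.194

Arc 1: start y=14.280, vy=18.320 → t=4.397, apex=31.386, x_land=36.320, impact vy=-24.815
  bounce: vy ← 0.5·24.815 = 12.408
Arc 2: start y=0.000, vy=12.408 → t=2.530, apex=7.847, x_land=57.214, impact vy=-12.408
  bounce: vy ← 0.5·12.408 = 6.204
Arc 3: start y=0.000, vy=6.204 → t=1.265, apex=1.962, x_land=67.661, impact vy=-6.204
  bounce: vy ← 0.5·6.204 = 3.102
Arc 4: start y=0.000, vy=3.102 → t=0.632, apex=0.490, x_land=72.885, impact vy=-3.102
  bounce: vy ← 0.5·3.102 = 1.551
Arc 5: start y=0.000, vy=1.551 → t=0.316, apex=0.123, x_land=75.497, impact vy=-1.551
  bounce: vy ← 0.5·1.551 = 0.775
Arc 6: start y=0.000, vy=0.775 → t=0.158, apex=0.031, x_land=76.803, impact vy=-0.775
  bounce: vy ← 0.5·0.775 = 0.388
Arc 7: start y=0.000, vy=0.388 → t=0.079, apex=0.008, x_land=77.456, impact vy=-0.388
  bounce: vy ← 0.5·0.388 = 0.194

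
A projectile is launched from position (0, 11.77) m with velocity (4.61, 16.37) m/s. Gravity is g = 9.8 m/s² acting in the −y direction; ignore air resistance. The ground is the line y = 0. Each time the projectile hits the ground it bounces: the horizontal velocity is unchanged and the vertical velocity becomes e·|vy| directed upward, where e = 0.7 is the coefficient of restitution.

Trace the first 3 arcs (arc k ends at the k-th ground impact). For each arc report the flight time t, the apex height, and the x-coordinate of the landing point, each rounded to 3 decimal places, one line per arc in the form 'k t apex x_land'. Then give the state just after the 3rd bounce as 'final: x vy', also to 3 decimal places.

Arc 1: start y=11.770, vy=16.370 → t=3.949, apex=25.442, x_land=18.205, impact vy=-22.331
  bounce: vy ← 0.7·22.331 = 15.632
Arc 2: start y=0.000, vy=15.632 → t=3.190, apex=12.467, x_land=32.912, impact vy=-15.632
  bounce: vy ← 0.7·15.632 = 10.942
Arc 3: start y=0.000, vy=10.942 → t=2.233, apex=6.109, x_land=43.206, impact vy=-10.942
  bounce: vy ← 0.7·10.942 = 7.659

1 3.949 25.442 18.205
2 3.190 12.467 32.912
3 2.233 6.109 43.206
final: 43.206 7.659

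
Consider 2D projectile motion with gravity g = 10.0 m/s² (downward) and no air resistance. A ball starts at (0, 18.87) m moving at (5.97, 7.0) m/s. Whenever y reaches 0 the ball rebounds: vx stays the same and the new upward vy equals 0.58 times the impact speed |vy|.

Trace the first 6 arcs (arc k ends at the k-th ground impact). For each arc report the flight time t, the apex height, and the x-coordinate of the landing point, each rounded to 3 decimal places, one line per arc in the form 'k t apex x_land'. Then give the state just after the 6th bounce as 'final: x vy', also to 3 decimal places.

Arc 1: start y=18.870, vy=7.000 → t=2.765, apex=21.320, x_land=16.507, impact vy=-20.649
  bounce: vy ← 0.58·20.649 = 11.977
Arc 2: start y=0.000, vy=11.977 → t=2.395, apex=7.172, x_land=30.807, impact vy=-11.977
  bounce: vy ← 0.58·11.977 = 6.946
Arc 3: start y=0.000, vy=6.946 → t=1.389, apex=2.413, x_land=39.101, impact vy=-6.946
  bounce: vy ← 0.58·6.946 = 4.029
Arc 4: start y=0.000, vy=4.029 → t=0.806, apex=0.812, x_land=43.912, impact vy=-4.029
  bounce: vy ← 0.58·4.029 = 2.337
Arc 5: start y=0.000, vy=2.337 → t=0.467, apex=0.273, x_land=46.702, impact vy=-2.337
  bounce: vy ← 0.58·2.337 = 1.355
Arc 6: start y=0.000, vy=1.355 → t=0.271, apex=0.092, x_land=48.320, impact vy=-1.355
  bounce: vy ← 0.58·1.355 = 0.786

1 2.765 21.320 16.507
2 2.395 7.172 30.807
3 1.389 2.413 39.101
4 0.806 0.812 43.912
5 0.467 0.273 46.702
6 0.271 0.092 48.320
final: 48.320 0.786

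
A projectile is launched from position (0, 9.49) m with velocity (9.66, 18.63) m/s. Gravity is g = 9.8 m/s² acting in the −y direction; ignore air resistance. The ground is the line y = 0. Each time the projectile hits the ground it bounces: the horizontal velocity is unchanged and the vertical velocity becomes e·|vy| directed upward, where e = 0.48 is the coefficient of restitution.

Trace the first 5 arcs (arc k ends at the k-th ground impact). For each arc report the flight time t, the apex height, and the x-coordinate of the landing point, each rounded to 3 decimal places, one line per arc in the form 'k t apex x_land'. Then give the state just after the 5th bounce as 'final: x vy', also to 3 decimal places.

1 4.257 27.198 41.123
2 2.262 6.266 62.971
3 1.086 1.444 73.458
4 0.521 0.333 78.492
5 0.250 0.077 80.908
final: 80.908 0.588

Arc 1: start y=9.490, vy=18.630 → t=4.257, apex=27.198, x_land=41.123, impact vy=-23.089
  bounce: vy ← 0.48·23.089 = 11.083
Arc 2: start y=0.000, vy=11.083 → t=2.262, apex=6.266, x_land=62.971, impact vy=-11.083
  bounce: vy ← 0.48·11.083 = 5.320
Arc 3: start y=0.000, vy=5.320 → t=1.086, apex=1.444, x_land=73.458, impact vy=-5.320
  bounce: vy ← 0.48·5.320 = 2.553
Arc 4: start y=0.000, vy=2.553 → t=0.521, apex=0.333, x_land=78.492, impact vy=-2.553
  bounce: vy ← 0.48·2.553 = 1.226
Arc 5: start y=0.000, vy=1.226 → t=0.250, apex=0.077, x_land=80.908, impact vy=-1.226
  bounce: vy ← 0.48·1.226 = 0.588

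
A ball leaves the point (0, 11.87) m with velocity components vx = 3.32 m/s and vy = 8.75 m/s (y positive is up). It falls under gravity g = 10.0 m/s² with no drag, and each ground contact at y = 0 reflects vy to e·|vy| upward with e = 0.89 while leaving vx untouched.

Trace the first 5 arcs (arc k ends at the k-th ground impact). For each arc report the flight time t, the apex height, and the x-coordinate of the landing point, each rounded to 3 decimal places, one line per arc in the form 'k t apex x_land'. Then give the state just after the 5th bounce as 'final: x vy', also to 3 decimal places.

1 2.647 15.698 8.788
2 3.154 12.434 19.259
3 2.807 9.849 28.578
4 2.498 7.802 36.873
5 2.223 6.180 44.254
final: 44.254 9.894

Arc 1: start y=11.870, vy=8.750 → t=2.647, apex=15.698, x_land=8.788, impact vy=-17.719
  bounce: vy ← 0.89·17.719 = 15.770
Arc 2: start y=0.000, vy=15.770 → t=3.154, apex=12.434, x_land=19.259, impact vy=-15.770
  bounce: vy ← 0.89·15.770 = 14.035
Arc 3: start y=0.000, vy=14.035 → t=2.807, apex=9.849, x_land=28.578, impact vy=-14.035
  bounce: vy ← 0.89·14.035 = 12.491
Arc 4: start y=0.000, vy=12.491 → t=2.498, apex=7.802, x_land=36.873, impact vy=-12.491
  bounce: vy ← 0.89·12.491 = 11.117
Arc 5: start y=0.000, vy=11.117 → t=2.223, apex=6.180, x_land=44.254, impact vy=-11.117
  bounce: vy ← 0.89·11.117 = 9.894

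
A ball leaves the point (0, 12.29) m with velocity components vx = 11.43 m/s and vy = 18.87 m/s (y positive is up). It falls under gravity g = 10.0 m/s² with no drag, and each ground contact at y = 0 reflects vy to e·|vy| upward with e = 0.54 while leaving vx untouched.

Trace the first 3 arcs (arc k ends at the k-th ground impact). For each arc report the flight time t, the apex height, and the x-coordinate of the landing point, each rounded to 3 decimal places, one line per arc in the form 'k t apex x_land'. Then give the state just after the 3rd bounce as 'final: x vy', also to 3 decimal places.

1 4.340 30.094 49.610
2 2.650 8.775 79.895
3 1.431 2.559 96.248
final: 96.248 3.863

Arc 1: start y=12.290, vy=18.870 → t=4.340, apex=30.094, x_land=49.610, impact vy=-24.533
  bounce: vy ← 0.54·24.533 = 13.248
Arc 2: start y=0.000, vy=13.248 → t=2.650, apex=8.775, x_land=79.895, impact vy=-13.248
  bounce: vy ← 0.54·13.248 = 7.154
Arc 3: start y=0.000, vy=7.154 → t=1.431, apex=2.559, x_land=96.248, impact vy=-7.154
  bounce: vy ← 0.54·7.154 = 3.863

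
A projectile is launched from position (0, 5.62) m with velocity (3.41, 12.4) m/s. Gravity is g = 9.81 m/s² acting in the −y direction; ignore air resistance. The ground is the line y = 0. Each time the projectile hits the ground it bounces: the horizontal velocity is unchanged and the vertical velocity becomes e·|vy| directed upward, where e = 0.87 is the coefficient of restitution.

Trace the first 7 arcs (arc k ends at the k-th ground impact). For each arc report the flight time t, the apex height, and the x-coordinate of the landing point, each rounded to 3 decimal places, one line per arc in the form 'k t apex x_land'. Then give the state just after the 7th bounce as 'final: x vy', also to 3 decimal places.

Arc 1: start y=5.620, vy=12.400 → t=2.920, apex=13.457, x_land=9.958, impact vy=-16.249
  bounce: vy ← 0.87·16.249 = 14.136
Arc 2: start y=0.000, vy=14.136 → t=2.882, apex=10.186, x_land=19.786, impact vy=-14.136
  bounce: vy ← 0.87·14.136 = 12.299
Arc 3: start y=0.000, vy=12.299 → t=2.507, apex=7.709, x_land=28.336, impact vy=-12.299
  bounce: vy ← 0.87·12.299 = 10.700
Arc 4: start y=0.000, vy=10.700 → t=2.181, apex=5.835, x_land=35.775, impact vy=-10.700
  bounce: vy ← 0.87·10.700 = 9.309
Arc 5: start y=0.000, vy=9.309 → t=1.898, apex=4.417, x_land=42.247, impact vy=-9.309
  bounce: vy ← 0.87·9.309 = 8.099
Arc 6: start y=0.000, vy=8.099 → t=1.651, apex=3.343, x_land=47.877, impact vy=-8.099
  bounce: vy ← 0.87·8.099 = 7.046
Arc 7: start y=0.000, vy=7.046 → t=1.436, apex=2.530, x_land=52.775, impact vy=-7.046
  bounce: vy ← 0.87·7.046 = 6.130

1 2.920 13.457 9.958
2 2.882 10.186 19.786
3 2.507 7.709 28.336
4 2.181 5.835 35.775
5 1.898 4.417 42.247
6 1.651 3.343 47.877
7 1.436 2.530 52.775
final: 52.775 6.130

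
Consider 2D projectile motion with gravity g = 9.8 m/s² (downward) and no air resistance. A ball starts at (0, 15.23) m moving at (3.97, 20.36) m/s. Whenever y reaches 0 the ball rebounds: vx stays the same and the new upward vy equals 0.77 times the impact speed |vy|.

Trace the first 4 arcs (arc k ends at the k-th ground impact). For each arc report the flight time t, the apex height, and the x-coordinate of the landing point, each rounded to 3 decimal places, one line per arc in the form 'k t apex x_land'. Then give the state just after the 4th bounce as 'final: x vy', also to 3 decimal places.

Arc 1: start y=15.230, vy=20.360 → t=4.802, apex=36.379, x_land=19.065, impact vy=-26.703
  bounce: vy ← 0.77·26.703 = 20.561
Arc 2: start y=0.000, vy=20.561 → t=4.196, apex=21.569, x_land=35.724, impact vy=-20.561
  bounce: vy ← 0.77·20.561 = 15.832
Arc 3: start y=0.000, vy=15.832 → t=3.231, apex=12.788, x_land=48.551, impact vy=-15.832
  bounce: vy ← 0.77·15.832 = 12.191
Arc 4: start y=0.000, vy=12.191 → t=2.488, apex=7.582, x_land=58.428, impact vy=-12.191
  bounce: vy ← 0.77·12.191 = 9.387

1 4.802 36.379 19.065
2 4.196 21.569 35.724
3 3.231 12.788 48.551
4 2.488 7.582 58.428
final: 58.428 9.387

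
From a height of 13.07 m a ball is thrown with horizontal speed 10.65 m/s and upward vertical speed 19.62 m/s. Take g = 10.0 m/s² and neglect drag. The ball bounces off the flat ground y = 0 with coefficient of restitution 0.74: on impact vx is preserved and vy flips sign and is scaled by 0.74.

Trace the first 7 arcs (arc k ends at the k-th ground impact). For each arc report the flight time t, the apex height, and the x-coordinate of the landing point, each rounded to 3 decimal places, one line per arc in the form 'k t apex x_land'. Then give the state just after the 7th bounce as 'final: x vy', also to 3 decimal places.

Arc 1: start y=13.070, vy=19.620 → t=4.504, apex=32.317, x_land=47.971, impact vy=-25.423
  bounce: vy ← 0.74·25.423 = 18.813
Arc 2: start y=0.000, vy=18.813 → t=3.763, apex=17.697, x_land=88.043, impact vy=-18.813
  bounce: vy ← 0.74·18.813 = 13.922
Arc 3: start y=0.000, vy=13.922 → t=2.784, apex=9.691, x_land=117.697, impact vy=-13.922
  bounce: vy ← 0.74·13.922 = 10.302
Arc 4: start y=0.000, vy=10.302 → t=2.060, apex=5.307, x_land=139.640, impact vy=-10.302
  bounce: vy ← 0.74·10.302 = 7.624
Arc 5: start y=0.000, vy=7.624 → t=1.525, apex=2.906, x_land=155.879, impact vy=-7.624
  bounce: vy ← 0.74·7.624 = 5.641
Arc 6: start y=0.000, vy=5.641 → t=1.128, apex=1.591, x_land=167.895, impact vy=-5.641
  bounce: vy ← 0.74·5.641 = 4.175
Arc 7: start y=0.000, vy=4.175 → t=0.835, apex=0.871, x_land=176.787, impact vy=-4.175
  bounce: vy ← 0.74·4.175 = 3.089

1 4.504 32.317 47.971
2 3.763 17.697 88.043
3 2.784 9.691 117.697
4 2.060 5.307 139.640
5 1.525 2.906 155.879
6 1.128 1.591 167.895
7 0.835 0.871 176.787
final: 176.787 3.089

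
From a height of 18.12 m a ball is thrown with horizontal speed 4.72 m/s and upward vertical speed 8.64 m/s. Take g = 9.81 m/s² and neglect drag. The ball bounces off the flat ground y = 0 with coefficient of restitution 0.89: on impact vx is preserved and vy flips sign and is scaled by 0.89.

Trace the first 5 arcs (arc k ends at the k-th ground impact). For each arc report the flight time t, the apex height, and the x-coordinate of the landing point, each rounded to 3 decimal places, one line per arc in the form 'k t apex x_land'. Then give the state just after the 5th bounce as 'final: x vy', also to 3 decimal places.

1 2.995 21.925 14.136
2 3.763 17.367 31.899
3 3.349 13.756 47.708
4 2.981 10.896 61.778
5 2.653 8.631 74.300
final: 74.300 11.582

Arc 1: start y=18.120, vy=8.640 → t=2.995, apex=21.925, x_land=14.136, impact vy=-20.740
  bounce: vy ← 0.89·20.740 = 18.459
Arc 2: start y=0.000, vy=18.459 → t=3.763, apex=17.367, x_land=31.899, impact vy=-18.459
  bounce: vy ← 0.89·18.459 = 16.428
Arc 3: start y=0.000, vy=16.428 → t=3.349, apex=13.756, x_land=47.708, impact vy=-16.428
  bounce: vy ← 0.89·16.428 = 14.621
Arc 4: start y=0.000, vy=14.621 → t=2.981, apex=10.896, x_land=61.778, impact vy=-14.621
  bounce: vy ← 0.89·14.621 = 13.013
Arc 5: start y=0.000, vy=13.013 → t=2.653, apex=8.631, x_land=74.300, impact vy=-13.013
  bounce: vy ← 0.89·13.013 = 11.582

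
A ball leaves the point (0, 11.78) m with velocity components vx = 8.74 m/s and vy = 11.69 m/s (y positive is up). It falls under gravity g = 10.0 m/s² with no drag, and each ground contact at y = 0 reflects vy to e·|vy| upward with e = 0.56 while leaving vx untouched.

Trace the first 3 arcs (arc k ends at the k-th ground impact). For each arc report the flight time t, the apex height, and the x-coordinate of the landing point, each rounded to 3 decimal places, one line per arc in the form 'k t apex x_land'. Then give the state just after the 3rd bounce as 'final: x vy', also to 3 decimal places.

1 3.098 18.613 27.080
2 2.161 5.837 45.966
3 1.210 1.830 56.543
final: 56.543 3.388

Arc 1: start y=11.780, vy=11.690 → t=3.098, apex=18.613, x_land=27.080, impact vy=-19.294
  bounce: vy ← 0.56·19.294 = 10.805
Arc 2: start y=0.000, vy=10.805 → t=2.161, apex=5.837, x_land=45.966, impact vy=-10.805
  bounce: vy ← 0.56·10.805 = 6.051
Arc 3: start y=0.000, vy=6.051 → t=1.210, apex=1.830, x_land=56.543, impact vy=-6.051
  bounce: vy ← 0.56·6.051 = 3.388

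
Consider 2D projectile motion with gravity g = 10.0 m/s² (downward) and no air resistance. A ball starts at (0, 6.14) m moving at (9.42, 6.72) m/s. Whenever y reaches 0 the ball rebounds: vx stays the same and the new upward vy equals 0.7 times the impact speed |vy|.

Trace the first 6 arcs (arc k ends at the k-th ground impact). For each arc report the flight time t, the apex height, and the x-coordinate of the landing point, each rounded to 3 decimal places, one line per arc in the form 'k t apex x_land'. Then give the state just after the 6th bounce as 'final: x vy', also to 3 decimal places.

1 1.968 8.398 18.538
2 1.814 4.115 35.630
3 1.270 2.016 47.594
4 0.889 0.988 55.969
5 0.622 0.484 61.831
6 0.436 0.237 65.935
final: 65.935 1.525

Arc 1: start y=6.140, vy=6.720 → t=1.968, apex=8.398, x_land=18.538, impact vy=-12.960
  bounce: vy ← 0.7·12.960 = 9.072
Arc 2: start y=0.000, vy=9.072 → t=1.814, apex=4.115, x_land=35.630, impact vy=-9.072
  bounce: vy ← 0.7·9.072 = 6.350
Arc 3: start y=0.000, vy=6.350 → t=1.270, apex=2.016, x_land=47.594, impact vy=-6.350
  bounce: vy ← 0.7·6.350 = 4.445
Arc 4: start y=0.000, vy=4.445 → t=0.889, apex=0.988, x_land=55.969, impact vy=-4.445
  bounce: vy ← 0.7·4.445 = 3.112
Arc 5: start y=0.000, vy=3.112 → t=0.622, apex=0.484, x_land=61.831, impact vy=-3.112
  bounce: vy ← 0.7·3.112 = 2.178
Arc 6: start y=0.000, vy=2.178 → t=0.436, apex=0.237, x_land=65.935, impact vy=-2.178
  bounce: vy ← 0.7·2.178 = 1.525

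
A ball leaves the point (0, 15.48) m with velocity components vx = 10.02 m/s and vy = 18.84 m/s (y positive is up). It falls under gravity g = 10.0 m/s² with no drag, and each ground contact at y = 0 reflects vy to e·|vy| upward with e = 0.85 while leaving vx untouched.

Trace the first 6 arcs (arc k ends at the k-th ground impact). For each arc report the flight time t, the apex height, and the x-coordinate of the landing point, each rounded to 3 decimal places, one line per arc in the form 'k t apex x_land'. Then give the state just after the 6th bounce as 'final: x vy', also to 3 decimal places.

1 4.462 33.227 44.708
2 4.382 24.007 88.620
3 3.725 17.345 125.944
4 3.166 12.532 157.671
5 2.691 9.054 184.638
6 2.288 6.542 207.560
final: 207.560 9.722

Arc 1: start y=15.480, vy=18.840 → t=4.462, apex=33.227, x_land=44.708, impact vy=-25.779
  bounce: vy ← 0.85·25.779 = 21.912
Arc 2: start y=0.000, vy=21.912 → t=4.382, apex=24.007, x_land=88.620, impact vy=-21.912
  bounce: vy ← 0.85·21.912 = 18.625
Arc 3: start y=0.000, vy=18.625 → t=3.725, apex=17.345, x_land=125.944, impact vy=-18.625
  bounce: vy ← 0.85·18.625 = 15.831
Arc 4: start y=0.000, vy=15.831 → t=3.166, apex=12.532, x_land=157.671, impact vy=-15.831
  bounce: vy ← 0.85·15.831 = 13.457
Arc 5: start y=0.000, vy=13.457 → t=2.691, apex=9.054, x_land=184.638, impact vy=-13.457
  bounce: vy ← 0.85·13.457 = 11.438
Arc 6: start y=0.000, vy=11.438 → t=2.288, apex=6.542, x_land=207.560, impact vy=-11.438
  bounce: vy ← 0.85·11.438 = 9.722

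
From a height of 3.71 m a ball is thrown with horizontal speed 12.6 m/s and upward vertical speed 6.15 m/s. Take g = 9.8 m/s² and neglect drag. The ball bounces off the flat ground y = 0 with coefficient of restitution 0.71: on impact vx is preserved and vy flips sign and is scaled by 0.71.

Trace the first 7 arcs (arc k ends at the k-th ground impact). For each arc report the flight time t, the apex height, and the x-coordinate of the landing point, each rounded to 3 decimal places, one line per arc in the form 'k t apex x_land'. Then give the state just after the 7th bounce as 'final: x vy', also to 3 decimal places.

1 1.700 5.640 21.425
2 1.523 2.843 40.620
3 1.082 1.433 54.248
4 0.768 0.722 63.925
5 0.545 0.364 70.795
6 0.387 0.184 75.673
7 0.275 0.093 79.136
final: 79.136 0.956

Arc 1: start y=3.710, vy=6.150 → t=1.700, apex=5.640, x_land=21.425, impact vy=-10.514
  bounce: vy ← 0.71·10.514 = 7.465
Arc 2: start y=0.000, vy=7.465 → t=1.523, apex=2.843, x_land=40.620, impact vy=-7.465
  bounce: vy ← 0.71·7.465 = 5.300
Arc 3: start y=0.000, vy=5.300 → t=1.082, apex=1.433, x_land=54.248, impact vy=-5.300
  bounce: vy ← 0.71·5.300 = 3.763
Arc 4: start y=0.000, vy=3.763 → t=0.768, apex=0.722, x_land=63.925, impact vy=-3.763
  bounce: vy ← 0.71·3.763 = 2.672
Arc 5: start y=0.000, vy=2.672 → t=0.545, apex=0.364, x_land=70.795, impact vy=-2.672
  bounce: vy ← 0.71·2.672 = 1.897
Arc 6: start y=0.000, vy=1.897 → t=0.387, apex=0.184, x_land=75.673, impact vy=-1.897
  bounce: vy ← 0.71·1.897 = 1.347
Arc 7: start y=0.000, vy=1.347 → t=0.275, apex=0.093, x_land=79.136, impact vy=-1.347
  bounce: vy ← 0.71·1.347 = 0.956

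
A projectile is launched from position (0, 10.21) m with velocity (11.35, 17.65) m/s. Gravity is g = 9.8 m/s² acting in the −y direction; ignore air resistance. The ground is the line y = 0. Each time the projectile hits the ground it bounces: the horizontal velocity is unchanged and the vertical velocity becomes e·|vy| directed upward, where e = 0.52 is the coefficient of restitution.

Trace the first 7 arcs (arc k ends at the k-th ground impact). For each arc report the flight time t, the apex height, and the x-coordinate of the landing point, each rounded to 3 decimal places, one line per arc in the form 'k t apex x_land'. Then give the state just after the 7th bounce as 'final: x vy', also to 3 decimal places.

1 4.109 26.104 46.639
2 2.400 7.059 73.883
3 1.248 1.909 88.051
4 0.649 0.516 95.418
5 0.338 0.140 99.249
6 0.176 0.038 101.241
7 0.091 0.010 102.277
final: 102.277 0.233

Arc 1: start y=10.210, vy=17.650 → t=4.109, apex=26.104, x_land=46.639, impact vy=-22.619
  bounce: vy ← 0.52·22.619 = 11.762
Arc 2: start y=0.000, vy=11.762 → t=2.400, apex=7.059, x_land=73.883, impact vy=-11.762
  bounce: vy ← 0.52·11.762 = 6.116
Arc 3: start y=0.000, vy=6.116 → t=1.248, apex=1.909, x_land=88.051, impact vy=-6.116
  bounce: vy ← 0.52·6.116 = 3.180
Arc 4: start y=0.000, vy=3.180 → t=0.649, apex=0.516, x_land=95.418, impact vy=-3.180
  bounce: vy ← 0.52·3.180 = 1.654
Arc 5: start y=0.000, vy=1.654 → t=0.338, apex=0.140, x_land=99.249, impact vy=-1.654
  bounce: vy ← 0.52·1.654 = 0.860
Arc 6: start y=0.000, vy=0.860 → t=0.176, apex=0.038, x_land=101.241, impact vy=-0.860
  bounce: vy ← 0.52·0.860 = 0.447
Arc 7: start y=0.000, vy=0.447 → t=0.091, apex=0.010, x_land=102.277, impact vy=-0.447
  bounce: vy ← 0.52·0.447 = 0.233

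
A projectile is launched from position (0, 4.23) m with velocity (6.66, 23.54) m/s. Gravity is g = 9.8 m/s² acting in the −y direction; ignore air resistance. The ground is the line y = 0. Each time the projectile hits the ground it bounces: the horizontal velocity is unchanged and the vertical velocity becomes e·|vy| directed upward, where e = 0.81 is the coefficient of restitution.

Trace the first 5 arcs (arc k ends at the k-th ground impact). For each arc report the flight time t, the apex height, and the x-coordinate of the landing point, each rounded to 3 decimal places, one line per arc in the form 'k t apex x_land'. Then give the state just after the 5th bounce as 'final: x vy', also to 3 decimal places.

Arc 1: start y=4.230, vy=23.540 → t=4.978, apex=32.502, x_land=33.150, impact vy=-25.240
  bounce: vy ← 0.81·25.240 = 20.444
Arc 2: start y=0.000, vy=20.444 → t=4.172, apex=21.325, x_land=60.938, impact vy=-20.444
  bounce: vy ← 0.81·20.444 = 16.560
Arc 3: start y=0.000, vy=16.560 → t=3.380, apex=13.991, x_land=83.445, impact vy=-16.560
  bounce: vy ← 0.81·16.560 = 13.413
Arc 4: start y=0.000, vy=13.413 → t=2.737, apex=9.180, x_land=101.677, impact vy=-13.413
  bounce: vy ← 0.81·13.413 = 10.865
Arc 5: start y=0.000, vy=10.865 → t=2.217, apex=6.023, x_land=116.444, impact vy=-10.865
  bounce: vy ← 0.81·10.865 = 8.801

1 4.978 32.502 33.150
2 4.172 21.325 60.938
3 3.380 13.991 83.445
4 2.737 9.180 101.677
5 2.217 6.023 116.444
final: 116.444 8.801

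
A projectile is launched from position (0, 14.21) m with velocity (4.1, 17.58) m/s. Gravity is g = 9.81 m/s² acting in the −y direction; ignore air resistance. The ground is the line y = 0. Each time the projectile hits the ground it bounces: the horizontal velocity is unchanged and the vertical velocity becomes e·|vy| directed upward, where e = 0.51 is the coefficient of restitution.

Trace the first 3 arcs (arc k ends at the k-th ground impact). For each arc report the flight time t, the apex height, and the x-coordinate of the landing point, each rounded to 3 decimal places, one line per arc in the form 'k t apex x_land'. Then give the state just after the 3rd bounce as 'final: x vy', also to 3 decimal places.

1 4.264 29.962 17.481
2 2.521 7.793 27.817
3 1.286 2.027 33.088
final: 33.088 3.216

Arc 1: start y=14.210, vy=17.580 → t=4.264, apex=29.962, x_land=17.481, impact vy=-24.246
  bounce: vy ← 0.51·24.246 = 12.365
Arc 2: start y=0.000, vy=12.365 → t=2.521, apex=7.793, x_land=27.817, impact vy=-12.365
  bounce: vy ← 0.51·12.365 = 6.306
Arc 3: start y=0.000, vy=6.306 → t=1.286, apex=2.027, x_land=33.088, impact vy=-6.306
  bounce: vy ← 0.51·6.306 = 3.216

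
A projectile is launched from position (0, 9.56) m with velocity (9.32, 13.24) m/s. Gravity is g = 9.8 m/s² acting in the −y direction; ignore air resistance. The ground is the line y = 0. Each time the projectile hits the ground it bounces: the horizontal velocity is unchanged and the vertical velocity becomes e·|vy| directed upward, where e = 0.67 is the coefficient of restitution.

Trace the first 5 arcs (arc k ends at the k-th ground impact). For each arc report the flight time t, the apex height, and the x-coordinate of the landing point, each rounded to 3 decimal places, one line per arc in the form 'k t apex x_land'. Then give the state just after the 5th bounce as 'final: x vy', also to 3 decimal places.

Arc 1: start y=9.560, vy=13.240 → t=3.294, apex=18.504, x_land=30.703, impact vy=-19.044
  bounce: vy ← 0.67·19.044 = 12.759
Arc 2: start y=0.000, vy=12.759 → t=2.604, apex=8.306, x_land=54.972, impact vy=-12.759
  bounce: vy ← 0.67·12.759 = 8.549
Arc 3: start y=0.000, vy=8.549 → t=1.745, apex=3.729, x_land=71.232, impact vy=-8.549
  bounce: vy ← 0.67·8.549 = 5.728
Arc 4: start y=0.000, vy=5.728 → t=1.169, apex=1.674, x_land=82.126, impact vy=-5.728
  bounce: vy ← 0.67·5.728 = 3.838
Arc 5: start y=0.000, vy=3.838 → t=0.783, apex=0.751, x_land=89.426, impact vy=-3.838
  bounce: vy ← 0.67·3.838 = 2.571

1 3.294 18.504 30.703
2 2.604 8.306 54.972
3 1.745 3.729 71.232
4 1.169 1.674 82.126
5 0.783 0.751 89.426
final: 89.426 2.571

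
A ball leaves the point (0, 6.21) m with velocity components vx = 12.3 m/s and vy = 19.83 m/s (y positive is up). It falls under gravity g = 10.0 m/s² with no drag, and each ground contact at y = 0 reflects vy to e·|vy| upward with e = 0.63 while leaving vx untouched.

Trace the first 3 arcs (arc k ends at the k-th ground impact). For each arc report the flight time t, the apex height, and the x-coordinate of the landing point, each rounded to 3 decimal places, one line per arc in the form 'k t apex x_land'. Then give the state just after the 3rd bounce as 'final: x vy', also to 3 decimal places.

Arc 1: start y=6.210, vy=19.830 → t=4.258, apex=25.871, x_land=52.370, impact vy=-22.747
  bounce: vy ← 0.63·22.747 = 14.331
Arc 2: start y=0.000, vy=14.331 → t=2.866, apex=10.268, x_land=87.623, impact vy=-14.331
  bounce: vy ← 0.63·14.331 = 9.028
Arc 3: start y=0.000, vy=9.028 → t=1.806, apex=4.076, x_land=109.833, impact vy=-9.028
  bounce: vy ← 0.63·9.028 = 5.688

1 4.258 25.871 52.370
2 2.866 10.268 87.623
3 1.806 4.076 109.833
final: 109.833 5.688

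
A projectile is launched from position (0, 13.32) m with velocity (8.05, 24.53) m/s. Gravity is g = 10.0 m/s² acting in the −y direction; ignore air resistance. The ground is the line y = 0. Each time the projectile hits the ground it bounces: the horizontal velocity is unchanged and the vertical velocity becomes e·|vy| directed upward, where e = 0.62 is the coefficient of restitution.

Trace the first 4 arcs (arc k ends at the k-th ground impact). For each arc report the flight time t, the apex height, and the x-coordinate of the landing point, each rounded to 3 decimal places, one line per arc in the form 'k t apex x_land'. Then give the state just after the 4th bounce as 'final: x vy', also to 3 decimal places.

Arc 1: start y=13.320, vy=24.530 → t=5.399, apex=43.406, x_land=43.465, impact vy=-29.464
  bounce: vy ← 0.62·29.464 = 18.268
Arc 2: start y=0.000, vy=18.268 → t=3.654, apex=16.685, x_land=72.876, impact vy=-18.268
  bounce: vy ← 0.62·18.268 = 11.326
Arc 3: start y=0.000, vy=11.326 → t=2.265, apex=6.414, x_land=91.111, impact vy=-11.326
  bounce: vy ← 0.62·11.326 = 7.022
Arc 4: start y=0.000, vy=7.022 → t=1.404, apex=2.465, x_land=102.416, impact vy=-7.022
  bounce: vy ← 0.62·7.022 = 4.354

1 5.399 43.406 43.465
2 3.654 16.685 72.876
3 2.265 6.414 91.111
4 1.404 2.465 102.416
final: 102.416 4.354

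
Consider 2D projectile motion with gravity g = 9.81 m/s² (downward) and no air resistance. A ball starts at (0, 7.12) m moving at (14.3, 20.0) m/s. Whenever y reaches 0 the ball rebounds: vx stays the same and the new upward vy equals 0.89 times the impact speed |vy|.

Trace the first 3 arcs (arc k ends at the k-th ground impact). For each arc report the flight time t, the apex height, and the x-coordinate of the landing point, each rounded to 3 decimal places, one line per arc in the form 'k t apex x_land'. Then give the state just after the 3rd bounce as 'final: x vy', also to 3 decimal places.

Arc 1: start y=7.120, vy=20.000 → t=4.407, apex=27.507, x_land=63.018, impact vy=-23.231
  bounce: vy ← 0.89·23.231 = 20.676
Arc 2: start y=0.000, vy=20.676 → t=4.215, apex=21.789, x_land=123.296, impact vy=-20.676
  bounce: vy ← 0.89·20.676 = 18.402
Arc 3: start y=0.000, vy=18.402 → t=3.752, apex=17.259, x_land=176.944, impact vy=-18.402
  bounce: vy ← 0.89·18.402 = 16.377

1 4.407 27.507 63.018
2 4.215 21.789 123.296
3 3.752 17.259 176.944
final: 176.944 16.377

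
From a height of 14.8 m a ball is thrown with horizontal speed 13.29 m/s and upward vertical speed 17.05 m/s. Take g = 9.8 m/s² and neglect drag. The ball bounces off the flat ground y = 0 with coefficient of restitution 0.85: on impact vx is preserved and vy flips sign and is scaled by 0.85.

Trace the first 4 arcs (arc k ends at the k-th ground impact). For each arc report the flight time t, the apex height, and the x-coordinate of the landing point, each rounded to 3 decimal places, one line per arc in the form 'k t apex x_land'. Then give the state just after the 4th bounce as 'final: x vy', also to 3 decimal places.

Arc 1: start y=14.800, vy=17.050 → t=4.199, apex=29.632, x_land=55.804, impact vy=-24.099
  bounce: vy ← 0.85·24.099 = 20.485
Arc 2: start y=0.000, vy=20.485 → t=4.181, apex=21.409, x_land=111.363, impact vy=-20.485
  bounce: vy ← 0.85·20.485 = 17.412
Arc 3: start y=0.000, vy=17.412 → t=3.553, apex=15.468, x_land=158.588, impact vy=-17.412
  bounce: vy ← 0.85·17.412 = 14.800
Arc 4: start y=0.000, vy=14.800 → t=3.020, apex=11.176, x_land=198.729, impact vy=-14.800
  bounce: vy ← 0.85·14.800 = 12.580

1 4.199 29.632 55.804
2 4.181 21.409 111.363
3 3.553 15.468 158.588
4 3.020 11.176 198.729
final: 198.729 12.580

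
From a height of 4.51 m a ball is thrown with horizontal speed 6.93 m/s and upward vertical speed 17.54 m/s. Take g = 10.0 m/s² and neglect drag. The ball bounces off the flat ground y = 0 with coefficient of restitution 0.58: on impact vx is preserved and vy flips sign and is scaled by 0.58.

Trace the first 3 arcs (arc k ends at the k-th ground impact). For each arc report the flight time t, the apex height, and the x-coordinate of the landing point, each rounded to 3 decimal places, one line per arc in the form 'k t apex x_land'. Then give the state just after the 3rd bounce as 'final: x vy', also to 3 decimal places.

Arc 1: start y=4.510, vy=17.540 → t=3.749, apex=19.893, x_land=25.978, impact vy=-19.946
  bounce: vy ← 0.58·19.946 = 11.569
Arc 2: start y=0.000, vy=11.569 → t=2.314, apex=6.692, x_land=42.012, impact vy=-11.569
  bounce: vy ← 0.58·11.569 = 6.710
Arc 3: start y=0.000, vy=6.710 → t=1.342, apex=2.251, x_land=51.312, impact vy=-6.710
  bounce: vy ← 0.58·6.710 = 3.892

1 3.749 19.893 25.978
2 2.314 6.692 42.012
3 1.342 2.251 51.312
final: 51.312 3.892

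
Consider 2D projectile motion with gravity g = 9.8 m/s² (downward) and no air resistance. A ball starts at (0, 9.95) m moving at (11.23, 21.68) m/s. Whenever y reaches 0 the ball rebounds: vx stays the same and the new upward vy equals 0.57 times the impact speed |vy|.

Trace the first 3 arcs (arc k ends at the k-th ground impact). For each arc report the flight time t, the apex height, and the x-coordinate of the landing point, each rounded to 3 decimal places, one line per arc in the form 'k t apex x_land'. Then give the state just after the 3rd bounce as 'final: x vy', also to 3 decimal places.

Arc 1: start y=9.950, vy=21.680 → t=4.844, apex=33.931, x_land=54.395, impact vy=-25.788
  bounce: vy ← 0.57·25.788 = 14.699
Arc 2: start y=0.000, vy=14.699 → t=3.000, apex=11.024, x_land=88.084, impact vy=-14.699
  bounce: vy ← 0.57·14.699 = 8.379
Arc 3: start y=0.000, vy=8.379 → t=1.710, apex=3.582, x_land=107.286, impact vy=-8.379
  bounce: vy ← 0.57·8.379 = 4.776

1 4.844 33.931 54.395
2 3.000 11.024 88.084
3 1.710 3.582 107.286
final: 107.286 4.776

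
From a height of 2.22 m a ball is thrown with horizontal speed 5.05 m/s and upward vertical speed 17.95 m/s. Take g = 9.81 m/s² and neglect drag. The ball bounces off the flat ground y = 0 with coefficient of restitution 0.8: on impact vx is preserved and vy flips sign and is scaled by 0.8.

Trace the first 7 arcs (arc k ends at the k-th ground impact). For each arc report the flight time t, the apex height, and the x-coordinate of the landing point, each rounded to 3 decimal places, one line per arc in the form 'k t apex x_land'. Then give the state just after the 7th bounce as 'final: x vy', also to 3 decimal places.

Arc 1: start y=2.220, vy=17.950 → t=3.779, apex=18.642, x_land=19.085, impact vy=-19.125
  bounce: vy ← 0.8·19.125 = 15.300
Arc 2: start y=0.000, vy=15.300 → t=3.119, apex=11.931, x_land=34.838, impact vy=-15.300
  bounce: vy ← 0.8·15.300 = 12.240
Arc 3: start y=0.000, vy=12.240 → t=2.495, apex=7.636, x_land=47.439, impact vy=-12.240
  bounce: vy ← 0.8·12.240 = 9.792
Arc 4: start y=0.000, vy=9.792 → t=1.996, apex=4.887, x_land=57.521, impact vy=-9.792
  bounce: vy ← 0.8·9.792 = 7.834
Arc 5: start y=0.000, vy=7.834 → t=1.597, apex=3.128, x_land=65.586, impact vy=-7.834
  bounce: vy ← 0.8·7.834 = 6.267
Arc 6: start y=0.000, vy=6.267 → t=1.278, apex=2.002, x_land=72.038, impact vy=-6.267
  bounce: vy ← 0.8·6.267 = 5.013
Arc 7: start y=0.000, vy=5.013 → t=1.022, apex=1.281, x_land=77.199, impact vy=-5.013
  bounce: vy ← 0.8·5.013 = 4.011

1 3.779 18.642 19.085
2 3.119 11.931 34.838
3 2.495 7.636 47.439
4 1.996 4.887 57.521
5 1.597 3.128 65.586
6 1.278 2.002 72.038
7 1.022 1.281 77.199
final: 77.199 4.011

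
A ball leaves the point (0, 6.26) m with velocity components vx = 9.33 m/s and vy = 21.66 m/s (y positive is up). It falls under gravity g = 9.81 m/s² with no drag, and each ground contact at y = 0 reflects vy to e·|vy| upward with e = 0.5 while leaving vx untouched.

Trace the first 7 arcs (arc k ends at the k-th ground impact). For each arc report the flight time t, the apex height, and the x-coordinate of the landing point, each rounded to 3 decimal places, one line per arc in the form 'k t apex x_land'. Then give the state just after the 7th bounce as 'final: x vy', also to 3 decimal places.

Arc 1: start y=6.260, vy=21.660 → t=4.688, apex=30.172, x_land=43.740, impact vy=-24.331
  bounce: vy ← 0.5·24.331 = 12.165
Arc 2: start y=0.000, vy=12.165 → t=2.480, apex=7.543, x_land=66.880, impact vy=-12.165
  bounce: vy ← 0.5·12.165 = 6.083
Arc 3: start y=0.000, vy=6.083 → t=1.240, apex=1.886, x_land=78.450, impact vy=-6.083
  bounce: vy ← 0.5·6.083 = 3.041
Arc 4: start y=0.000, vy=3.041 → t=0.620, apex=0.471, x_land=84.235, impact vy=-3.041
  bounce: vy ← 0.5·3.041 = 1.521
Arc 5: start y=0.000, vy=1.521 → t=0.310, apex=0.118, x_land=87.128, impact vy=-1.521
  bounce: vy ← 0.5·1.521 = 0.760
Arc 6: start y=0.000, vy=0.760 → t=0.155, apex=0.029, x_land=88.574, impact vy=-0.760
  bounce: vy ← 0.5·0.760 = 0.380
Arc 7: start y=0.000, vy=0.380 → t=0.078, apex=0.007, x_land=89.297, impact vy=-0.380
  bounce: vy ← 0.5·0.380 = 0.190

1 4.688 30.172 43.740
2 2.480 7.543 66.880
3 1.240 1.886 78.450
4 0.620 0.471 84.235
5 0.310 0.118 87.128
6 0.155 0.029 88.574
7 0.078 0.007 89.297
final: 89.297 0.190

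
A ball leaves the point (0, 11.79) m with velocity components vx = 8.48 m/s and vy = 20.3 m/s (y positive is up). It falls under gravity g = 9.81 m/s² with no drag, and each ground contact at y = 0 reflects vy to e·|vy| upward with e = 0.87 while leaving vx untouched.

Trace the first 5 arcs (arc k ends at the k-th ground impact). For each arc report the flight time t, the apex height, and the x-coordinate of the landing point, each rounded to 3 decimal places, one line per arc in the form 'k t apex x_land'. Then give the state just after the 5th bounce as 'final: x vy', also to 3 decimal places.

Arc 1: start y=11.790, vy=20.300 → t=4.655, apex=32.794, x_land=39.474, impact vy=-25.366
  bounce: vy ← 0.87·25.366 = 22.068
Arc 2: start y=0.000, vy=22.068 → t=4.499, apex=24.821, x_land=77.627, impact vy=-22.068
  bounce: vy ← 0.87·22.068 = 19.199
Arc 3: start y=0.000, vy=19.199 → t=3.914, apex=18.787, x_land=110.819, impact vy=-19.199
  bounce: vy ← 0.87·19.199 = 16.703
Arc 4: start y=0.000, vy=16.703 → t=3.405, apex=14.220, x_land=139.696, impact vy=-16.703
  bounce: vy ← 0.87·16.703 = 14.532
Arc 5: start y=0.000, vy=14.532 → t=2.963, apex=10.763, x_land=164.820, impact vy=-14.532
  bounce: vy ← 0.87·14.532 = 12.643

1 4.655 32.794 39.474
2 4.499 24.821 77.627
3 3.914 18.787 110.819
4 3.405 14.220 139.696
5 2.963 10.763 164.820
final: 164.820 12.643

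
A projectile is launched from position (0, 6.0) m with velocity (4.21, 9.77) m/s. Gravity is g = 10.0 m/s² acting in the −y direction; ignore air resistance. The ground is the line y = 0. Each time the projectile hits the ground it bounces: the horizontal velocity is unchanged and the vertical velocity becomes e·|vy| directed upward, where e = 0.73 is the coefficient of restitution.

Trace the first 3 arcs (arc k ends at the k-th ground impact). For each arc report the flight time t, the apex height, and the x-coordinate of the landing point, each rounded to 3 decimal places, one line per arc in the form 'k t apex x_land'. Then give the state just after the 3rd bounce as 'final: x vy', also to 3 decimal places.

Arc 1: start y=6.000, vy=9.770 → t=2.445, apex=10.773, x_land=10.293, impact vy=-14.678
  bounce: vy ← 0.73·14.678 = 10.715
Arc 2: start y=0.000, vy=10.715 → t=2.143, apex=5.741, x_land=19.315, impact vy=-10.715
  bounce: vy ← 0.73·10.715 = 7.822
Arc 3: start y=0.000, vy=7.822 → t=1.564, apex=3.059, x_land=25.901, impact vy=-7.822
  bounce: vy ← 0.73·7.822 = 5.710

1 2.445 10.773 10.293
2 2.143 5.741 19.315
3 1.564 3.059 25.901
final: 25.901 5.710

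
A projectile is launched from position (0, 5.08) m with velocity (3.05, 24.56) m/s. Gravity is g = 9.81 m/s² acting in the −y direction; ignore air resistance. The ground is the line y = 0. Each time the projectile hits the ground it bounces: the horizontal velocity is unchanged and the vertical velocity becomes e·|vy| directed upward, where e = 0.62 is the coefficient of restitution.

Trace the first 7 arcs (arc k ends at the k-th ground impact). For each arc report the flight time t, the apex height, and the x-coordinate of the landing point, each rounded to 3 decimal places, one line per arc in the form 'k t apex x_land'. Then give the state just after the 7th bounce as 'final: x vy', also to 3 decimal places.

Arc 1: start y=5.080, vy=24.560 → t=5.206, apex=35.824, x_land=15.879, impact vy=-26.512
  bounce: vy ← 0.62·26.512 = 16.437
Arc 2: start y=0.000, vy=16.437 → t=3.351, apex=13.771, x_land=26.099, impact vy=-16.437
  bounce: vy ← 0.62·16.437 = 10.191
Arc 3: start y=0.000, vy=10.191 → t=2.078, apex=5.293, x_land=32.436, impact vy=-10.191
  bounce: vy ← 0.62·10.191 = 6.318
Arc 4: start y=0.000, vy=6.318 → t=1.288, apex=2.035, x_land=36.365, impact vy=-6.318
  bounce: vy ← 0.62·6.318 = 3.917
Arc 5: start y=0.000, vy=3.917 → t=0.799, apex=0.782, x_land=38.801, impact vy=-3.917
  bounce: vy ← 0.62·3.917 = 2.429
Arc 6: start y=0.000, vy=2.429 → t=0.495, apex=0.301, x_land=40.311, impact vy=-2.429
  bounce: vy ← 0.62·2.429 = 1.506
Arc 7: start y=0.000, vy=1.506 → t=0.307, apex=0.116, x_land=41.248, impact vy=-1.506
  bounce: vy ← 0.62·1.506 = 0.934

1 5.206 35.824 15.879
2 3.351 13.771 26.099
3 2.078 5.293 32.436
4 1.288 2.035 36.365
5 0.799 0.782 38.801
6 0.495 0.301 40.311
7 0.307 0.116 41.248
final: 41.248 0.934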